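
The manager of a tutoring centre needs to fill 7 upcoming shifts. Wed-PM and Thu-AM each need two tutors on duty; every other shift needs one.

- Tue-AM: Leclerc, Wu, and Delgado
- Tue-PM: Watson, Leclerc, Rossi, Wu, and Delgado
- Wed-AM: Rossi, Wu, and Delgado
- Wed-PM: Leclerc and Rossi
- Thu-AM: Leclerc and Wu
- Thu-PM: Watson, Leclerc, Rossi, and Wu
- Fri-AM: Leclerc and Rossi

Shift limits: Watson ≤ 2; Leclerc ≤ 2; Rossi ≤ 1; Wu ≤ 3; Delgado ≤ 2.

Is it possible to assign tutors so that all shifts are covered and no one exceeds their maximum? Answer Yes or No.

Total capacity is 10 and 9 slots are needed, so capacity alone doesn't rule it out.
Shifts {Wed-PM, Thu-AM, Fri-AM} need 5 worker-slots in total, but the tutors available for any of those shifts (Leclerc, Rossi, and Wu) can supply at most 4 among them. So no valid schedule exists.

No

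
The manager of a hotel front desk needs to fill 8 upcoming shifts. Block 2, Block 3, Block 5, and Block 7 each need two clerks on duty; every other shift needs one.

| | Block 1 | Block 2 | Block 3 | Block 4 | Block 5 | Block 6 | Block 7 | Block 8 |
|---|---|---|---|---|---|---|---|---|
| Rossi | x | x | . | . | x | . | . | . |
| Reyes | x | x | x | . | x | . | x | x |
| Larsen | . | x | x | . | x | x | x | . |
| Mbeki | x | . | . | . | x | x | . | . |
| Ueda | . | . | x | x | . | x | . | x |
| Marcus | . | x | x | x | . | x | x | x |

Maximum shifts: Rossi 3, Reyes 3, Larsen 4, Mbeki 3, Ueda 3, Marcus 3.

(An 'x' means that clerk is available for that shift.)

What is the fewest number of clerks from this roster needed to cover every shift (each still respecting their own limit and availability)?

12 slots to fill and no one can take more than 4, so at least ⌈12/4⌉ = 3 clerks are needed.
Any 3 clerks together have capacity at most 4+3+3 = 10 < 12 slots, so 3 can never suffice.
Rossi, Reyes, Larsen, and Ueda alone can cover everything: Block 1→Rossi, Block 2→Rossi+Reyes, Block 3→Larsen+Ueda, Block 4→Ueda, Block 5→Rossi+Larsen, Block 6→Larsen, Block 7→Reyes+Larsen, Block 8→Reyes.

4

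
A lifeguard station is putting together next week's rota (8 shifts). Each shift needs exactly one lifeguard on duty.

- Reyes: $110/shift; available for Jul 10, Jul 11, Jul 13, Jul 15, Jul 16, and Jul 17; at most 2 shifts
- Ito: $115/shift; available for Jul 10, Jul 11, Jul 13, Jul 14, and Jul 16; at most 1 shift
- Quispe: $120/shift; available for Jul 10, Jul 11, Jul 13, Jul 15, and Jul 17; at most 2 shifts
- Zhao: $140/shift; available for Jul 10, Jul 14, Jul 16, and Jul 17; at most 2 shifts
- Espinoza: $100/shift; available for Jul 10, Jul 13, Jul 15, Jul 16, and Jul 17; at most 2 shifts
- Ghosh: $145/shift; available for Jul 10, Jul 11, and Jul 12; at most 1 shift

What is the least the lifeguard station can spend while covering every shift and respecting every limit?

Jul 12 can only be covered by Ghosh, so that assignment is forced.
Picking the cheapest available lifeguard for each shift independently would cost $870, but that ignores the shift limits.
An optimal schedule: Jul 10→Quispe, Jul 11→Reyes, Jul 12→Ghosh, Jul 13→Espinoza, Jul 14→Ito, Jul 15→Espinoza, Jul 16→Reyes, Jul 17→Quispe.
Total: 120 + 110 + 145 + 100 + 115 + 100 + 110 + 120 = $920.

$920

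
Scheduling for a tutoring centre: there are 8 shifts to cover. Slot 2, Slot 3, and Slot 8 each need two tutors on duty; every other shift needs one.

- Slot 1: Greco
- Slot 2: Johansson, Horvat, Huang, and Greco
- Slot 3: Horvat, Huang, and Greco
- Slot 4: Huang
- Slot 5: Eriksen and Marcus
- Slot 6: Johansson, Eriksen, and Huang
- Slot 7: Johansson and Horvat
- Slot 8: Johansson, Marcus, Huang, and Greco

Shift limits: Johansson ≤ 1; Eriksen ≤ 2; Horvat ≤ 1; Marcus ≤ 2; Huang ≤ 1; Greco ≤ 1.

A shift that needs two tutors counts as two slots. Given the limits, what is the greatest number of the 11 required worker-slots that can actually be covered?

Total capacity across all tutors is 1+2+1+2+1+1 = 8, and 11 slots are needed, so at most 8 can be filled.
Shifts {Slot 1, Slot 2, Slot 3} need 5 slots but only Johansson, Horvat, Huang, and Greco are available for them, supplying at most 4 — so at least 1 slot must go unfilled.
An assignment achieving 7: Slot 1→Greco, Slot 3→Horvat, Slot 4→Huang, Slot 5→Eriksen, Slot 6→Eriksen, Slot 7→Johansson, Slot 8→Marcus.
Loads: Johansson 1/1, Eriksen 2/2, Horvat 1/1, Marcus 1/2, Huang 1/1, Greco 1/1.

7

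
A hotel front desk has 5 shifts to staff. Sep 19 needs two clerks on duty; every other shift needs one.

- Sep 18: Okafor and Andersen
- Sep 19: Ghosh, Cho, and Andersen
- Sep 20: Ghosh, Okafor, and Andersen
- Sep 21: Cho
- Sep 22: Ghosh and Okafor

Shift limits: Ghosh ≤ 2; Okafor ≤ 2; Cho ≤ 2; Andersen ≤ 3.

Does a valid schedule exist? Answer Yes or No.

Yes

Sep 21 can only be covered by Cho, so that assignment is forced.
One valid schedule: Sep 18→Okafor, Sep 19→Ghosh+Cho, Sep 20→Okafor, Sep 21→Cho, Sep 22→Ghosh.
Loads: Ghosh 2/2, Okafor 2/2, Cho 2/2, Andersen 0/3 — all within limits.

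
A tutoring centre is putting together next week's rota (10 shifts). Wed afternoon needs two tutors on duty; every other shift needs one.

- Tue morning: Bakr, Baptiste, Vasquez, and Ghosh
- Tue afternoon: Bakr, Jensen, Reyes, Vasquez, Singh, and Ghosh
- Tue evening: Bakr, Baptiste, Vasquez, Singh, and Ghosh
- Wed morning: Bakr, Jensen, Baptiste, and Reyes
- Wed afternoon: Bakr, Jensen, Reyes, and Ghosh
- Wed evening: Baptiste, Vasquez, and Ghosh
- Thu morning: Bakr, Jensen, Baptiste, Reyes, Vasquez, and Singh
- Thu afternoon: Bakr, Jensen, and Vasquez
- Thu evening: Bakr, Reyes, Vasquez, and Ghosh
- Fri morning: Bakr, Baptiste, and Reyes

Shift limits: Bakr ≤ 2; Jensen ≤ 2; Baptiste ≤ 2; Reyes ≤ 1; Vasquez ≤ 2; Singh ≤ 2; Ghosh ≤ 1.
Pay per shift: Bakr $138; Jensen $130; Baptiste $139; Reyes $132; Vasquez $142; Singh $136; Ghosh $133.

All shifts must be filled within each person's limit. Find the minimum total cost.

$1493

Picking the cheapest available tutor for each shift independently would cost $1445, but that ignores the shift limits.
An optimal schedule: Tue morning→Bakr, Tue afternoon→Singh, Tue evening→Singh, Wed morning→Baptiste, Wed afternoon→Jensen+Bakr, Wed evening→Ghosh, Thu morning→Baptiste, Thu afternoon→Jensen, Thu evening→Vasquez, Fri morning→Reyes.
Total: 138 + 136 + 136 + 139 + 130 + 138 + 133 + 139 + 130 + 142 + 132 = $1493.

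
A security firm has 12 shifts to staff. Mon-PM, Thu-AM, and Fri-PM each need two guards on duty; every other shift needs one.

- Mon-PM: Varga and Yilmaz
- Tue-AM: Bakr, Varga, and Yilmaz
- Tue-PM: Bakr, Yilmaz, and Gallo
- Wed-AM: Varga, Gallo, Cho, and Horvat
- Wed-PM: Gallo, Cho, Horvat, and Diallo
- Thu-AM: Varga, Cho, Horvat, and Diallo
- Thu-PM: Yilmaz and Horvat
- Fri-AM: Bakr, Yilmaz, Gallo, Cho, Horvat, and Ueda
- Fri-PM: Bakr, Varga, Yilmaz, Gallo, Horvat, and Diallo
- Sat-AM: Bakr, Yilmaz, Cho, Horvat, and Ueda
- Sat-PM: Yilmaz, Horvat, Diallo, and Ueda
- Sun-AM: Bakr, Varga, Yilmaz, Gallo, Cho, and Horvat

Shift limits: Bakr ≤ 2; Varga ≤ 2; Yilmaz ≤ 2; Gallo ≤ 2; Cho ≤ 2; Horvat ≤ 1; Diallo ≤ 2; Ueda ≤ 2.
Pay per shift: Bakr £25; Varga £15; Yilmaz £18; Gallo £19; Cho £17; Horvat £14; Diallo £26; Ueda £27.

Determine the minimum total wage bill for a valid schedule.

Mon-PM can only be covered by Varga and Yilmaz, so that assignment is forced.
Picking the cheapest available guard for each shift independently would cost £222, but that ignores the shift limits.
An optimal schedule: Mon-PM→Varga+Yilmaz, Tue-AM→Bakr, Tue-PM→Bakr, Wed-AM→Varga, Wed-PM→Gallo, Thu-AM→Cho+Diallo, Thu-PM→Yilmaz, Fri-AM→Ueda, Fri-PM→Gallo+Diallo, Sat-AM→Ueda, Sat-PM→Horvat, Sun-AM→Cho.
Total: 15 + 18 + 25 + 25 + 15 + 19 + 17 + 26 + 18 + 27 + 19 + 26 + 27 + 14 + 17 = £308.

£308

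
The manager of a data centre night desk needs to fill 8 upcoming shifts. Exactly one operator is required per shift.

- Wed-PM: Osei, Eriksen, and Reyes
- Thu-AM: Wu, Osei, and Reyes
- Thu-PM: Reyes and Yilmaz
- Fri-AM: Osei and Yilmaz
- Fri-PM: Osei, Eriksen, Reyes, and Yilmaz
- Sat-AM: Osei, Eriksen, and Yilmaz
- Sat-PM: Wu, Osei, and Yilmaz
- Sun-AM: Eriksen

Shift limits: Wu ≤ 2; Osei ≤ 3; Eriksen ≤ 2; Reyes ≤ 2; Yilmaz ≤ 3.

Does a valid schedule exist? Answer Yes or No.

Yes

Sun-AM can only be covered by Eriksen, so that assignment is forced.
One valid schedule: Wed-PM→Osei, Thu-AM→Wu, Thu-PM→Reyes, Fri-AM→Osei, Fri-PM→Eriksen, Sat-AM→Osei, Sat-PM→Wu, Sun-AM→Eriksen.
Loads: Wu 2/2, Osei 3/3, Eriksen 2/2, Reyes 1/2, Yilmaz 0/3 — all within limits.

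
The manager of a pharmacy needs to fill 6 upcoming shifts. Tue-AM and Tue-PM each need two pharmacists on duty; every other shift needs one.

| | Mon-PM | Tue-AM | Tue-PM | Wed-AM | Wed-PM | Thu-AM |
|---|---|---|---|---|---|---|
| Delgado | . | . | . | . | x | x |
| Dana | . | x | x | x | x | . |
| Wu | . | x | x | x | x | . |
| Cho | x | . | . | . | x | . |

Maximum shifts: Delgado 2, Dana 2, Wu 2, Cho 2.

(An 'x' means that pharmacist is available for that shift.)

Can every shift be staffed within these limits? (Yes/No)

Total capacity is 8 and 8 slots are needed, so capacity alone doesn't rule it out.
Shifts {Tue-AM, Tue-PM, Wed-AM} need 5 worker-slots in total, but the pharmacists available for any of those shifts (Dana and Wu) can supply at most 4 among them. So no valid schedule exists.

No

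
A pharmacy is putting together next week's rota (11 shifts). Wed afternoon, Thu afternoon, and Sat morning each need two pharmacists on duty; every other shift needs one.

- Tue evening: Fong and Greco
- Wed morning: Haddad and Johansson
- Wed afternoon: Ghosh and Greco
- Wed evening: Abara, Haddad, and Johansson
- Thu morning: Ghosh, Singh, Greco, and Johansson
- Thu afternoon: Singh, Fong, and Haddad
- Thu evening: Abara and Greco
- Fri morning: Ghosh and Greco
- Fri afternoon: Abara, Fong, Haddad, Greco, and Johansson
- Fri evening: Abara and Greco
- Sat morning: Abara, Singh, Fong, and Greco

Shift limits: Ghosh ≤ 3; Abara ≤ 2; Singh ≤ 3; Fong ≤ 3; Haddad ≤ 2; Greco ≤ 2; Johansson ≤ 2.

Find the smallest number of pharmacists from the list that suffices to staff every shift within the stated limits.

6

14 slots to fill and no one can take more than 3, so at least ⌈14/3⌉ = 5 pharmacists are needed.
Any 5 pharmacists together have capacity at most 3+3+3+2+2 = 13 < 14 slots, so 5 can never suffice.
Ghosh, Abara, Singh, Fong, Haddad, and Greco alone can cover everything: Tue evening→Fong, Wed morning→Haddad, Wed afternoon→Ghosh+Greco, Wed evening→Abara, Thu morning→Ghosh, Thu afternoon→Singh+Fong, Thu evening→Abara, Fri morning→Ghosh, Fri afternoon→Haddad, Fri evening→Greco, Sat morning→Singh+Fong.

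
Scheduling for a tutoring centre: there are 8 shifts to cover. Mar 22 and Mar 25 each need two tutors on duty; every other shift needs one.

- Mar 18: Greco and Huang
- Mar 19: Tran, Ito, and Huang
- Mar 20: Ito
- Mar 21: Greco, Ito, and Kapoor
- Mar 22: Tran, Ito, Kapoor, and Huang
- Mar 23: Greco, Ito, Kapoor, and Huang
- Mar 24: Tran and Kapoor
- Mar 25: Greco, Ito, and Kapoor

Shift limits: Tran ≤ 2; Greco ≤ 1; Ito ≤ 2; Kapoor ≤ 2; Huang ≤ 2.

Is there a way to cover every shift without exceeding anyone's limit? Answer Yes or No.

No

Total capacity is 2+1+2+2+2 = 9 but 10 worker-slots are needed — infeasible.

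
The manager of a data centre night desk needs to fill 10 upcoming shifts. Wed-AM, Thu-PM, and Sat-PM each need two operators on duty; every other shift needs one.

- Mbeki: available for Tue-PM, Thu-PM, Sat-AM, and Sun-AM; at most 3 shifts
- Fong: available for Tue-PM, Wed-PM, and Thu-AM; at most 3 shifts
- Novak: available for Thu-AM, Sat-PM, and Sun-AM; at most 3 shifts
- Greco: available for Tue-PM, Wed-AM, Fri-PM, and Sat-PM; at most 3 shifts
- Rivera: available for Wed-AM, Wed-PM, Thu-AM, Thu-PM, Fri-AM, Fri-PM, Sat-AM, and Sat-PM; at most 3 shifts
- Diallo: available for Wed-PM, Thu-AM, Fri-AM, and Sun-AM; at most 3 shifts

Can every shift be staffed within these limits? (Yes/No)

Yes

Wed-AM can only be covered by Greco and Rivera, so that assignment is forced.
Thu-PM can only be covered by Mbeki and Rivera, so that assignment is forced.
One valid schedule: Tue-PM→Mbeki, Wed-AM→Greco+Rivera, Wed-PM→Fong, Thu-AM→Fong, Thu-PM→Mbeki+Rivera, Fri-AM→Rivera, Fri-PM→Greco, Sat-AM→Mbeki, Sat-PM→Novak+Greco, Sun-AM→Novak.
Loads: Mbeki 3/3, Fong 2/3, Novak 2/3, Greco 3/3, Rivera 3/3, Diallo 0/3 — all within limits.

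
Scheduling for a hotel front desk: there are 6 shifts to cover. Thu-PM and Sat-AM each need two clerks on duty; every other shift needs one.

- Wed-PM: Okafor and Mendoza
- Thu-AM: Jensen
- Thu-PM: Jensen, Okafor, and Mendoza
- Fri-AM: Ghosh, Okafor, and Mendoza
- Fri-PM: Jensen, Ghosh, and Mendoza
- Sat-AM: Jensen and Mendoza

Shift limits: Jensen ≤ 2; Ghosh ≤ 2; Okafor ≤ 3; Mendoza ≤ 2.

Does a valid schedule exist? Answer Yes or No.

Yes

Thu-AM can only be covered by Jensen, so that assignment is forced.
Sat-AM can only be covered by Jensen and Mendoza, so that assignment is forced.
One valid schedule: Wed-PM→Okafor, Thu-AM→Jensen, Thu-PM→Okafor+Mendoza, Fri-AM→Ghosh, Fri-PM→Ghosh, Sat-AM→Jensen+Mendoza.
Loads: Jensen 2/2, Ghosh 2/2, Okafor 2/3, Mendoza 2/2 — all within limits.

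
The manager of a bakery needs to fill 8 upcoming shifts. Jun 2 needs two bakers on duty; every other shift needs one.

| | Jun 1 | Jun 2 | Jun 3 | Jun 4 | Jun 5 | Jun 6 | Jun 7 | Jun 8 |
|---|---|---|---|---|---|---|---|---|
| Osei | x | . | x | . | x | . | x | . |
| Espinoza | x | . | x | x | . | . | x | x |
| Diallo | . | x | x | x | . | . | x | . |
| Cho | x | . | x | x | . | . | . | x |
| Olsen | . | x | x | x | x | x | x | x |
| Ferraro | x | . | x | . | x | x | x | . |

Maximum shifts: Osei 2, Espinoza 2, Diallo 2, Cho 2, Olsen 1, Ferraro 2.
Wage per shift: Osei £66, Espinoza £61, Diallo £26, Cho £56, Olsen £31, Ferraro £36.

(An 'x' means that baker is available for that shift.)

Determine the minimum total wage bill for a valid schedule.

£389

Jun 2 can only be covered by Diallo and Olsen, so that assignment is forced.
Picking the cheapest available baker for each shift independently would cost £264, but that ignores the shift limits.
An optimal schedule: Jun 1→Cho, Jun 2→Diallo+Olsen, Jun 3→Espinoza, Jun 4→Diallo, Jun 5→Ferraro, Jun 6→Ferraro, Jun 7→Espinoza, Jun 8→Cho.
Total: 56 + 26 + 31 + 61 + 26 + 36 + 36 + 61 + 56 = £389.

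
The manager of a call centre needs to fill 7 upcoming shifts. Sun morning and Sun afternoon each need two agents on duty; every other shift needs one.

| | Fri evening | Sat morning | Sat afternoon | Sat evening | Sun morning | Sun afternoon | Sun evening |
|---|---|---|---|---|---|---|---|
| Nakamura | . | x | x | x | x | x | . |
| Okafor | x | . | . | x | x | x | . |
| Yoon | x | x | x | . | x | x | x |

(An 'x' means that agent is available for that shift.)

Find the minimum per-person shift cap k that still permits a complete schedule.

With 3 agents and 9 worker-slots to fill, someone must work at least ⌈9/3⌉ = 3 shifts, so k ≥ 3.
k = 3 works: Fri evening→Okafor, Sat morning→Nakamura, Sat afternoon→Nakamura, Sat evening→Nakamura, Sun morning→Okafor+Yoon, Sun afternoon→Okafor+Yoon, Sun evening→Yoon.
Loads: Nakamura 3, Okafor 3, Yoon 3 — all ≤ 3.

3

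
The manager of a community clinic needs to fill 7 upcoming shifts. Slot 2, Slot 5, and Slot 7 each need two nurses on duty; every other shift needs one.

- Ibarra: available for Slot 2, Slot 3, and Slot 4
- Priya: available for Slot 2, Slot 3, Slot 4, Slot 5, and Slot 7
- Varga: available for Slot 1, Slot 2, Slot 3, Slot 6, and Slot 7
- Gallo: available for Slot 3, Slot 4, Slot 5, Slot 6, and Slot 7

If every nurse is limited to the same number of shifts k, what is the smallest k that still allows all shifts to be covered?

3

With 4 nurses and 10 worker-slots to fill, someone must work at least ⌈10/4⌉ = 3 shifts, so k ≥ 3.
k = 3 works: Slot 1→Varga, Slot 2→Ibarra+Priya, Slot 3→Ibarra, Slot 4→Ibarra, Slot 5→Priya+Gallo, Slot 6→Varga, Slot 7→Priya+Varga.
Loads: Ibarra 3, Priya 3, Varga 3, Gallo 1 — all ≤ 3.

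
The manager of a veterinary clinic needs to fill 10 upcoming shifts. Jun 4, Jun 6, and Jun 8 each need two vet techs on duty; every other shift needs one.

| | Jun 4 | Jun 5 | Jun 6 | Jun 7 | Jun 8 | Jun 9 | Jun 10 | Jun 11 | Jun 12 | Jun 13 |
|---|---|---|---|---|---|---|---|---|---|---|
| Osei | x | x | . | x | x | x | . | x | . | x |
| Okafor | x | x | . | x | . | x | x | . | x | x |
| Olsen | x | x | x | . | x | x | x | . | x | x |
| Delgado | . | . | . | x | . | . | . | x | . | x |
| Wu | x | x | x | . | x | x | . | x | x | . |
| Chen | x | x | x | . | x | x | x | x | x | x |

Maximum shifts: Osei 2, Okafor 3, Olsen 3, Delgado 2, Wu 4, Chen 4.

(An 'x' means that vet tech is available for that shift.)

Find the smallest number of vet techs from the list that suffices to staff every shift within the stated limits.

13 slots to fill and no one can take more than 4, so at least ⌈13/4⌉ = 4 vet techs are needed.
Osei, Okafor, Wu, and Chen alone can cover everything: Jun 4→Wu+Chen, Jun 5→Chen, Jun 6→Wu+Chen, Jun 7→Osei, Jun 8→Osei+Wu, Jun 9→Chen, Jun 10→Okafor, Jun 11→Wu, Jun 12→Okafor, Jun 13→Okafor.

4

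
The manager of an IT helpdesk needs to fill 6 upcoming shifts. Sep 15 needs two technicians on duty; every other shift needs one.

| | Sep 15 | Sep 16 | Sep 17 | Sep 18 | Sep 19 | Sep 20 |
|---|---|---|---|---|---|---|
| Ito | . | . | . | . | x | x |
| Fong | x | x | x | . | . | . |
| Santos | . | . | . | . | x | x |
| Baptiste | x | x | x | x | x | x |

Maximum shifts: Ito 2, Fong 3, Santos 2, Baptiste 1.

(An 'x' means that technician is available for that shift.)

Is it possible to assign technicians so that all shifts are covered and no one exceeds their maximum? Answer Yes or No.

No

Total capacity is 8 and 7 slots are needed, so capacity alone doesn't rule it out.
Shifts {Sep 15, Sep 18} need 3 worker-slots in total, but the technicians available for any of those shifts (Fong and Baptiste) can supply at most 2 among them. So no valid schedule exists.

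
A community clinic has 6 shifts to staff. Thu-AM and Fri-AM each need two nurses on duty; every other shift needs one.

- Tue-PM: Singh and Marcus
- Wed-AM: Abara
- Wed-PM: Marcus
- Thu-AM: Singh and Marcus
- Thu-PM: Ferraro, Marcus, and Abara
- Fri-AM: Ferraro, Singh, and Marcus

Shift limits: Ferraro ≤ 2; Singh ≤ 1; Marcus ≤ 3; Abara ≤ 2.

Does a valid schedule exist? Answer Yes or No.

No

Total capacity is 8 and 8 slots are needed, so capacity alone doesn't rule it out.
Shifts {Tue-PM, Wed-PM, Thu-AM, Fri-AM} need 6 worker-slots in total, but the nurses available for any of those shifts (Ferraro, Singh, and Marcus) can supply at most 5 among them. So no valid schedule exists.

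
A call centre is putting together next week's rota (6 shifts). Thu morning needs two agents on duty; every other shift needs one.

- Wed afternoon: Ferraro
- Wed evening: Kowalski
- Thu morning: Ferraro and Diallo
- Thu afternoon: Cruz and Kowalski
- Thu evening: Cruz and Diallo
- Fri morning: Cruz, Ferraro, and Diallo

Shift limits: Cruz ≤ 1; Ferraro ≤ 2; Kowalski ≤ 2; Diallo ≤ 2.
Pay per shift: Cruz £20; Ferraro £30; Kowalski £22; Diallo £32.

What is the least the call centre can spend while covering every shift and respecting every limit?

£188

Wed afternoon can only be covered by Ferraro, so that assignment is forced.
Wed evening can only be covered by Kowalski, so that assignment is forced.
Thu morning can only be covered by Ferraro and Diallo, so that assignment is forced.
Picking the cheapest available agent for each shift independently would cost £174, but that ignores the shift limits.
An optimal schedule: Wed afternoon→Ferraro, Wed evening→Kowalski, Thu morning→Ferraro+Diallo, Thu afternoon→Kowalski, Thu evening→Cruz, Fri morning→Diallo.
Total: 30 + 22 + 30 + 32 + 22 + 20 + 32 = £188.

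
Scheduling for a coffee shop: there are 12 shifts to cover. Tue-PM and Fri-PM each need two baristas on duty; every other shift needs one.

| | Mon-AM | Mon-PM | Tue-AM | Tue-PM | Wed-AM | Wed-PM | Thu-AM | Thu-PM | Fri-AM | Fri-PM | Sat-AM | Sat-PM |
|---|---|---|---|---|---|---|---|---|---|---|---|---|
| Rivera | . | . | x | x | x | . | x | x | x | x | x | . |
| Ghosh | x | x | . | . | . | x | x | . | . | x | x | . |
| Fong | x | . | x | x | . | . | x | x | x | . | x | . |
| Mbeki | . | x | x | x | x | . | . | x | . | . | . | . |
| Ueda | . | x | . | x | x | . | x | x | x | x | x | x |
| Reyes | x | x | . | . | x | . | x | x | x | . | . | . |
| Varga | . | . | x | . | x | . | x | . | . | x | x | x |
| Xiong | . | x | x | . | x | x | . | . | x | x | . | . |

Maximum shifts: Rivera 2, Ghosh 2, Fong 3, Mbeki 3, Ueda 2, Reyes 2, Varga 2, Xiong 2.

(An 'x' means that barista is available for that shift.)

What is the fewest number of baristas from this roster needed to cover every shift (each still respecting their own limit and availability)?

6

14 slots to fill and no one can take more than 3, so at least ⌈14/3⌉ = 5 baristas are needed.
Any 5 baristas together have capacity at most 3+3+2+2+2 = 12 < 14 slots, so 5 can never suffice.
Rivera, Ghosh, Fong, Mbeki, Ueda, and Reyes alone can cover everything: Mon-AM→Ghosh, Mon-PM→Mbeki, Tue-AM→Rivera, Tue-PM→Fong+Mbeki, Wed-AM→Mbeki, Wed-PM→Ghosh, Thu-AM→Reyes, Thu-PM→Reyes, Fri-AM→Fong, Fri-PM→Rivera+Ueda, Sat-AM→Fong, Sat-PM→Ueda.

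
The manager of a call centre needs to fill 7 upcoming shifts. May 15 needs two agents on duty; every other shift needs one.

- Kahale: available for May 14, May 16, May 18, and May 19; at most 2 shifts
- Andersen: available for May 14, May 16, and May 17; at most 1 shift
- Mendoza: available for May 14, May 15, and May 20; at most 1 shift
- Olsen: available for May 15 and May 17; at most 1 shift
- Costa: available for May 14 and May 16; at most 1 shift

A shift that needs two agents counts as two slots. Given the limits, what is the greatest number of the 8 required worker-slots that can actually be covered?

6

Total capacity across all agents is 2+1+1+1+1 = 6, and 8 slots are needed, so at most 6 can be filled.
An assignment achieving 6: May 15→Olsen, May 16→Costa, May 17→Andersen, May 18→Kahale, May 19→Kahale, May 20→Mendoza.
Loads: Kahale 2/2, Andersen 1/1, Mendoza 1/1, Olsen 1/1, Costa 1/1.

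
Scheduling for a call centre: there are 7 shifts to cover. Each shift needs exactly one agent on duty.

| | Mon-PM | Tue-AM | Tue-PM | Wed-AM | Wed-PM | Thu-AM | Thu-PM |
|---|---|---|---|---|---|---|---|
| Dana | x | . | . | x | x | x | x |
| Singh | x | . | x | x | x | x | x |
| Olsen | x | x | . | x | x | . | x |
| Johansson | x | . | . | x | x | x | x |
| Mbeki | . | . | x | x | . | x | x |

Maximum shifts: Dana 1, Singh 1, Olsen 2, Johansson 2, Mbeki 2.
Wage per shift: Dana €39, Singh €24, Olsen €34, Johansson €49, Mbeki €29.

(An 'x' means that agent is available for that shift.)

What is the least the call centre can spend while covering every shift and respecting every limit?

€238

Tue-AM can only be covered by Olsen, so that assignment is forced.
Picking the cheapest available agent for each shift independently would cost €178, but that ignores the shift limits.
An optimal schedule: Mon-PM→Olsen, Tue-AM→Olsen, Tue-PM→Singh, Wed-AM→Mbeki, Wed-PM→Dana, Thu-AM→Mbeki, Thu-PM→Johansson.
Total: 34 + 34 + 24 + 29 + 39 + 29 + 49 = €238.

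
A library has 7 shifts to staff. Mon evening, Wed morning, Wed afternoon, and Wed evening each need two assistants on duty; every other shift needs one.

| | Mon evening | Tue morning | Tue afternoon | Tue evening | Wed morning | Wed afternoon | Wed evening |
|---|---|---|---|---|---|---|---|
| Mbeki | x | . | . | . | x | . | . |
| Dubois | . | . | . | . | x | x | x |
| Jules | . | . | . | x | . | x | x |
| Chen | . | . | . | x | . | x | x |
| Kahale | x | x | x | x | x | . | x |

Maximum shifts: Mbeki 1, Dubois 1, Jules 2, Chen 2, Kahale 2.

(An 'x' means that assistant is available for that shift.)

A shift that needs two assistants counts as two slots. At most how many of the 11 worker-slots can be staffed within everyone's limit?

8

Total capacity across all assistants is 1+1+2+2+2 = 8, and 11 slots are needed, so at most 8 can be filled.
An assignment achieving 8: Mon evening→Mbeki, Tue morning→Kahale, Tue afternoon→Kahale, Tue evening→Jules, Wed morning→Dubois, Wed afternoon→Jules+Chen, Wed evening→Chen.
Loads: Mbeki 1/1, Dubois 1/1, Jules 2/2, Chen 2/2, Kahale 2/2.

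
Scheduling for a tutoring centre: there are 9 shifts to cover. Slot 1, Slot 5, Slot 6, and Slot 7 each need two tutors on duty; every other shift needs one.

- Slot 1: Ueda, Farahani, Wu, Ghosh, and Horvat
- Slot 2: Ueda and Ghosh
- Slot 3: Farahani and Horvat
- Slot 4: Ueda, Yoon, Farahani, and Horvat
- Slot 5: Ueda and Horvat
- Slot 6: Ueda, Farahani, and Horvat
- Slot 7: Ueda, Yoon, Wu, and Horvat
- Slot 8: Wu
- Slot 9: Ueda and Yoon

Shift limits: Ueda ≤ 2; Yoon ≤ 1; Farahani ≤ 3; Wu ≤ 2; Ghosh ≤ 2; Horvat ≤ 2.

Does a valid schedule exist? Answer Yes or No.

Total capacity is 2+1+3+2+2+2 = 12 but 13 worker-slots are needed — infeasible.

No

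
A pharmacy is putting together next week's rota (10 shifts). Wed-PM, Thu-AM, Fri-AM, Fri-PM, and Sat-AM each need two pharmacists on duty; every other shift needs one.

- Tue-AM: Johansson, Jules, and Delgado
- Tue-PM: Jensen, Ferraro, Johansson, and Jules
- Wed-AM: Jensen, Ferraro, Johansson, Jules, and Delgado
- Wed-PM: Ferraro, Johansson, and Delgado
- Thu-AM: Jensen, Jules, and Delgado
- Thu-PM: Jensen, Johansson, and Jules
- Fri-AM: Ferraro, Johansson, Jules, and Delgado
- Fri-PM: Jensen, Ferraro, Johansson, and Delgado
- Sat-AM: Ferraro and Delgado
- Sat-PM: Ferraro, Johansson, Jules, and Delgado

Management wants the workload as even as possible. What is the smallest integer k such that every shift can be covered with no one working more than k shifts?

3

With 5 pharmacists and 15 worker-slots to fill, someone must work at least ⌈15/5⌉ = 3 shifts, so k ≥ 3.
k = 3 works: Tue-AM→Johansson, Tue-PM→Jensen, Wed-AM→Jules, Wed-PM→Ferraro+Johansson, Thu-AM→Jensen+Jules, Thu-PM→Jensen, Fri-AM→Jules+Delgado, Fri-PM→Johansson+Delgado, Sat-AM→Ferraro+Delgado, Sat-PM→Ferraro.
Loads: Jensen 3, Ferraro 3, Johansson 3, Jules 3, Delgado 3 — all ≤ 3.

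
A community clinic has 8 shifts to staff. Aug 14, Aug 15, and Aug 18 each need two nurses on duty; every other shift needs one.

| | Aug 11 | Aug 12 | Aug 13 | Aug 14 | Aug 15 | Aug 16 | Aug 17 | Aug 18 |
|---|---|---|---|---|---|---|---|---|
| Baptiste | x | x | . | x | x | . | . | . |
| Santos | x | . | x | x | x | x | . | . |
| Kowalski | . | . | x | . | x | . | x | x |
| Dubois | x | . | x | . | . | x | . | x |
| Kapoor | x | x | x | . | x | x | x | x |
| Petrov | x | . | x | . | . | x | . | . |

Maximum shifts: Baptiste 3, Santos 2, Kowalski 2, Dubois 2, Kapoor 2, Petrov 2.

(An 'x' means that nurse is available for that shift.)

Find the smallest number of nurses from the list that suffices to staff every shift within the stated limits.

11 slots to fill and no one can take more than 3, so at least ⌈11/3⌉ = 4 nurses are needed.
Any 4 nurses together have capacity at most 3+2+2+2 = 9 < 11 slots, so 4 can never suffice.
Baptiste, Santos, Kowalski, Dubois, and Kapoor alone can cover everything: Aug 11→Dubois, Aug 12→Baptiste, Aug 13→Kapoor, Aug 14→Baptiste+Santos, Aug 15→Baptiste+Kapoor, Aug 16→Santos, Aug 17→Kowalski, Aug 18→Kowalski+Dubois.

5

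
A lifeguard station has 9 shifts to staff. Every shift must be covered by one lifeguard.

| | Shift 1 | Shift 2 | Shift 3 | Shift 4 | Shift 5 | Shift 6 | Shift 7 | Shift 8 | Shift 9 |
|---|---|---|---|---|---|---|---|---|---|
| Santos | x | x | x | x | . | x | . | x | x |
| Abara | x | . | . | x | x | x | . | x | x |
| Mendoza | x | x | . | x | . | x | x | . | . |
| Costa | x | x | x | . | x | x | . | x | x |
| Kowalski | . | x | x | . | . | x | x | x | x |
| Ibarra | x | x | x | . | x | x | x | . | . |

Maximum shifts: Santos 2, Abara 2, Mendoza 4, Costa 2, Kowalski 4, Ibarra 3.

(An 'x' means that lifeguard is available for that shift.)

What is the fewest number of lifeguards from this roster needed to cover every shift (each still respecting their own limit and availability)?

3

9 slots to fill and no one can take more than 4, so at least ⌈9/4⌉ = 3 lifeguards are needed.
Santos, Mendoza, and Ibarra alone can cover everything: Shift 1→Mendoza, Shift 2→Mendoza, Shift 3→Ibarra, Shift 4→Mendoza, Shift 5→Ibarra, Shift 6→Ibarra, Shift 7→Mendoza, Shift 8→Santos, Shift 9→Santos.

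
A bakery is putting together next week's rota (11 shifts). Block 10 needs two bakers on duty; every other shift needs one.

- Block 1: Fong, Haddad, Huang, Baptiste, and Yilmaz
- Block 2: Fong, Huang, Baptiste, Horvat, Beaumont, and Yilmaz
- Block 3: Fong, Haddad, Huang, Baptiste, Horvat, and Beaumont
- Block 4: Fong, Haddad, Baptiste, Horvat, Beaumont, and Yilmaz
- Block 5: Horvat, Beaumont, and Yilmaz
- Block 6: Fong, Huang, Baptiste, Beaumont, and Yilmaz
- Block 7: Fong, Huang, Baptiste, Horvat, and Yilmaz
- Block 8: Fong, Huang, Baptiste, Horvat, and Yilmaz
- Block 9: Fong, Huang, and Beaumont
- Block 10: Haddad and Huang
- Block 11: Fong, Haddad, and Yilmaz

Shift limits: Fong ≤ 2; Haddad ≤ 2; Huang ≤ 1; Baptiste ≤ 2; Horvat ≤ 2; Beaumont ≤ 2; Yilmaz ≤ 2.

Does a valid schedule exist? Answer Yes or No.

Block 10 can only be covered by Haddad and Huang, so that assignment is forced.
One valid schedule: Block 1→Haddad, Block 2→Beaumont, Block 3→Beaumont, Block 4→Yilmaz, Block 5→Horvat, Block 6→Baptiste, Block 7→Baptiste, Block 8→Horvat, Block 9→Fong, Block 10→Haddad+Huang, Block 11→Fong.
Loads: Fong 2/2, Haddad 2/2, Huang 1/1, Baptiste 2/2, Horvat 2/2, Beaumont 2/2, Yilmaz 1/2 — all within limits.

Yes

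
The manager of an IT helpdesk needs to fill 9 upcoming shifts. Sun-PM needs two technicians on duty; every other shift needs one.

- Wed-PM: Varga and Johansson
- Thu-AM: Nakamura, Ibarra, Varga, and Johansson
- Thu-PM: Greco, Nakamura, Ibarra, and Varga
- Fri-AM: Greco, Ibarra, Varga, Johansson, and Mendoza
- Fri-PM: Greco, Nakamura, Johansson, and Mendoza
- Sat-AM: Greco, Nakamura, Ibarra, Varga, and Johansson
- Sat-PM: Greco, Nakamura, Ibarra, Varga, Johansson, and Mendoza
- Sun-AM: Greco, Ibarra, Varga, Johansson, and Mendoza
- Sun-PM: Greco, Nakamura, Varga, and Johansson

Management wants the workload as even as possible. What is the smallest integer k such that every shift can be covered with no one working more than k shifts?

With 6 technicians and 10 worker-slots to fill, someone must work at least ⌈10/6⌉ = 2 shifts, so k ≥ 2.
k = 2 works: Wed-PM→Varga, Thu-AM→Nakamura, Thu-PM→Greco, Fri-AM→Ibarra, Fri-PM→Greco, Sat-AM→Nakamura, Sat-PM→Johansson, Sun-AM→Ibarra, Sun-PM→Varga+Johansson.
Loads: Greco 2, Nakamura 2, Ibarra 2, Varga 2, Johansson 2, Mendoza 0 — all ≤ 2.

2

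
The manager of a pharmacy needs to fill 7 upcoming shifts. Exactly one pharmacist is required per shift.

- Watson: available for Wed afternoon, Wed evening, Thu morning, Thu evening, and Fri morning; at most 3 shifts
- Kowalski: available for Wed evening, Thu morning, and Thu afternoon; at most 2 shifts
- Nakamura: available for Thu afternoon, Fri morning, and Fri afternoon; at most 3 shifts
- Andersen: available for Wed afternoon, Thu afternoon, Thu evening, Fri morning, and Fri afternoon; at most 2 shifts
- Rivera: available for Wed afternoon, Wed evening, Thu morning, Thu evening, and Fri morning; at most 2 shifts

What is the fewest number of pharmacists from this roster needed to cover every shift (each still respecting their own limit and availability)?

7 slots to fill and no one can take more than 3, so at least ⌈7/3⌉ = 3 pharmacists are needed.
Watson, Kowalski, and Nakamura alone can cover everything: Wed afternoon→Watson, Wed evening→Watson, Thu morning→Kowalski, Thu afternoon→Kowalski, Thu evening→Watson, Fri morning→Nakamura, Fri afternoon→Nakamura.

3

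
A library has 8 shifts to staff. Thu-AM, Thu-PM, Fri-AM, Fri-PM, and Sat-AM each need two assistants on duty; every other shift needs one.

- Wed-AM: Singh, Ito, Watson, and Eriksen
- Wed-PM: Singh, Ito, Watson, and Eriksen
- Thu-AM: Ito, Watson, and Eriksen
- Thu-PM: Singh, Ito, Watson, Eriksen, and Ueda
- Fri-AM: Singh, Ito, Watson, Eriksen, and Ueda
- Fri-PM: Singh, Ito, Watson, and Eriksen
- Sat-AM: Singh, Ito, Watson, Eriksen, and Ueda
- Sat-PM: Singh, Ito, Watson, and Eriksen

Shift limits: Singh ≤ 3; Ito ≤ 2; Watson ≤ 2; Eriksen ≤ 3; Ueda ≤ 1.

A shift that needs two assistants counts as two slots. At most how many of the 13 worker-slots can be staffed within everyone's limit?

11

Total capacity across all assistants is 3+2+2+3+1 = 11, and 13 slots are needed, so at most 11 can be filled.
An assignment achieving 11: Wed-AM→Singh, Wed-PM→Singh, Thu-AM→Ito+Watson, Thu-PM→Eriksen+Ueda, Fri-AM→Eriksen, Fri-PM→Singh+Ito, Sat-AM→Eriksen, Sat-PM→Watson.
Loads: Singh 3/3, Ito 2/2, Watson 2/2, Eriksen 3/3, Ueda 1/1.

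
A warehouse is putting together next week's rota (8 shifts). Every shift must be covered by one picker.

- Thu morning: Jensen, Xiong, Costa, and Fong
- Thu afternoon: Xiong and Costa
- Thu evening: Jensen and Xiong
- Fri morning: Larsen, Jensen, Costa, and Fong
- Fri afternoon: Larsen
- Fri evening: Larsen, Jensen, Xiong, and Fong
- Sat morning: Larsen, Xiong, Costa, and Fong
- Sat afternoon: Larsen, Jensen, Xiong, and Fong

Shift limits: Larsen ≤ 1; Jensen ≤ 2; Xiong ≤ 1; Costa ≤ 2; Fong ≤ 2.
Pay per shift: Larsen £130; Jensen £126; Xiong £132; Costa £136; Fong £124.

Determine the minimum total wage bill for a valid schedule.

Fri afternoon can only be covered by Larsen, so that assignment is forced.
Picking the cheapest available picker for each shift independently would cost £1008, but that ignores the shift limits.
An optimal schedule: Thu morning→Jensen, Thu afternoon→Xiong, Thu evening→Jensen, Fri morning→Costa, Fri afternoon→Larsen, Fri evening→Fong, Sat morning→Costa, Sat afternoon→Fong.
Total: 126 + 132 + 126 + 136 + 130 + 124 + 136 + 124 = £1034.

£1034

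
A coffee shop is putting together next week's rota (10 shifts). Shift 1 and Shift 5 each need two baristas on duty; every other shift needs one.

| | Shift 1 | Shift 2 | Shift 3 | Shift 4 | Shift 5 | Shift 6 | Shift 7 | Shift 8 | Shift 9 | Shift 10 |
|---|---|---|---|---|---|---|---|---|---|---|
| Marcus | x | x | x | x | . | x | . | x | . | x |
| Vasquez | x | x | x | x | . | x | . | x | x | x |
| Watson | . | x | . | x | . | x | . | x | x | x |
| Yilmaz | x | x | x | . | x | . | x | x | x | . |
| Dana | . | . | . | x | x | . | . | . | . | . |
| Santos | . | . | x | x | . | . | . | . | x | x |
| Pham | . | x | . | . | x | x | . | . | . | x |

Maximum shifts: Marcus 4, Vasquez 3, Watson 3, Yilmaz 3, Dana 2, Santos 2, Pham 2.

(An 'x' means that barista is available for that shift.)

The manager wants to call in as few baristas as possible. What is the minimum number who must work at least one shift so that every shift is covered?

12 slots to fill and no one can take more than 4, so at least ⌈12/4⌉ = 3 baristas are needed.
Any 3 baristas together have capacity at most 4+3+3 = 10 < 12 slots, so 3 can never suffice.
Marcus, Vasquez, Yilmaz, and Dana alone can cover everything: Shift 1→Marcus+Vasquez, Shift 2→Marcus, Shift 3→Vasquez, Shift 4→Dana, Shift 5→Yilmaz+Dana, Shift 6→Marcus, Shift 7→Yilmaz, Shift 8→Yilmaz, Shift 9→Vasquez, Shift 10→Marcus.

4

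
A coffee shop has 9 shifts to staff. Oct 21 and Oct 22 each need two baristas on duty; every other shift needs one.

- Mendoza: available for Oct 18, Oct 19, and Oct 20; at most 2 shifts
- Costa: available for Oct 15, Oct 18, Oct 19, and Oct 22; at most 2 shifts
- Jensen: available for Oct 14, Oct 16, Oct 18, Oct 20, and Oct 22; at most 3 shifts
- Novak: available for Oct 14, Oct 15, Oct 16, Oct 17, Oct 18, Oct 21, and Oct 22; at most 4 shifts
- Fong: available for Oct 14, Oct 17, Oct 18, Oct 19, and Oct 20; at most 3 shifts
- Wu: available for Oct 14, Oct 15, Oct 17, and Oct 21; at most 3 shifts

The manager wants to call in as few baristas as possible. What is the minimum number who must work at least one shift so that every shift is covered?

11 slots to fill and no one can take more than 4, so at least ⌈11/4⌉ = 3 baristas are needed.
Any 3 baristas together have capacity at most 4+3+3 = 10 < 11 slots, so 3 can never suffice.
Mendoza, Costa, Novak, and Wu alone can cover everything: Oct 14→Novak, Oct 15→Wu, Oct 16→Novak, Oct 17→Wu, Oct 18→Costa, Oct 19→Mendoza, Oct 20→Mendoza, Oct 21→Novak+Wu, Oct 22→Costa+Novak.

4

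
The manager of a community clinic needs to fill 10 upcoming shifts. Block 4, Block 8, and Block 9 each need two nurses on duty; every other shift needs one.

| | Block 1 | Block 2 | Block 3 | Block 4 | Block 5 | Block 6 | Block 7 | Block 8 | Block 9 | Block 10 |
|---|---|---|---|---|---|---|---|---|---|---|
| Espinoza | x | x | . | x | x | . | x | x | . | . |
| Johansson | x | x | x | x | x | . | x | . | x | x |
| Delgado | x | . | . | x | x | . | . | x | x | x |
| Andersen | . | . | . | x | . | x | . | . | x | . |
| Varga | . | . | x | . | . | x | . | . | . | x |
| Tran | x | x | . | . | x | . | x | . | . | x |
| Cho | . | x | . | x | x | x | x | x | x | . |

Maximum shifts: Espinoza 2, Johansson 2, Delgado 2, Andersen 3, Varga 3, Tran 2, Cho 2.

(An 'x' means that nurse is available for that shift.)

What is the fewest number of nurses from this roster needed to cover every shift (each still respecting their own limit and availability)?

13 slots to fill and no one can take more than 3, so at least ⌈13/3⌉ = 5 nurses are needed.
Any 5 nurses together have capacity at most 3+3+2+2+2 = 12 < 13 slots, so 5 can never suffice.
Espinoza, Johansson, Delgado, Andersen, Varga, and Tran alone can cover everything: Block 1→Tran, Block 2→Espinoza, Block 3→Varga, Block 4→Delgado+Andersen, Block 5→Tran, Block 6→Andersen, Block 7→Johansson, Block 8→Espinoza+Delgado, Block 9→Johansson+Andersen, Block 10→Varga.

6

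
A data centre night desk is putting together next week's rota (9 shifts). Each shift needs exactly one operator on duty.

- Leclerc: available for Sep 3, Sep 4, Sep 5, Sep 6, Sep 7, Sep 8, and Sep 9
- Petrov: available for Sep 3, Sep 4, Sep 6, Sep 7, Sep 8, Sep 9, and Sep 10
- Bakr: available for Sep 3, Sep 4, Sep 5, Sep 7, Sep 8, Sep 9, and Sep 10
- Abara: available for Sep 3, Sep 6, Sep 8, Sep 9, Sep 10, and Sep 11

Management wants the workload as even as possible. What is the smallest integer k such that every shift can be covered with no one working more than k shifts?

With 4 operators and 9 worker-slots to fill, someone must work at least ⌈9/4⌉ = 3 shifts, so k ≥ 3.
k = 3 works: Sep 3→Petrov, Sep 4→Leclerc, Sep 5→Leclerc, Sep 6→Leclerc, Sep 7→Petrov, Sep 8→Bakr, Sep 9→Bakr, Sep 10→Petrov, Sep 11→Abara.
Loads: Leclerc 3, Petrov 3, Bakr 2, Abara 1 — all ≤ 3.

3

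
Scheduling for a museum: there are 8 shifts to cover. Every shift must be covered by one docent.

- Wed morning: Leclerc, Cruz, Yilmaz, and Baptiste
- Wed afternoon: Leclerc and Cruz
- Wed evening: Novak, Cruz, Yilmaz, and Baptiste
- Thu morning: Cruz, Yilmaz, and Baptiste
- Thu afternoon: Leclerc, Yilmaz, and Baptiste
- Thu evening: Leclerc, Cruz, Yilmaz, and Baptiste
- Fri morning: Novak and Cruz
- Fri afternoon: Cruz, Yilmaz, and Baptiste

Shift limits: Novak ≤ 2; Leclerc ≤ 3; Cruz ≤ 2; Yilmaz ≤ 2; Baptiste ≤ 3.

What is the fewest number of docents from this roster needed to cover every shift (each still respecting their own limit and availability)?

3

8 slots to fill and no one can take more than 3, so at least ⌈8/3⌉ = 3 docents are needed.
Novak, Leclerc, and Baptiste alone can cover everything: Wed morning→Leclerc, Wed afternoon→Leclerc, Wed evening→Novak, Thu morning→Baptiste, Thu afternoon→Leclerc, Thu evening→Baptiste, Fri morning→Novak, Fri afternoon→Baptiste.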